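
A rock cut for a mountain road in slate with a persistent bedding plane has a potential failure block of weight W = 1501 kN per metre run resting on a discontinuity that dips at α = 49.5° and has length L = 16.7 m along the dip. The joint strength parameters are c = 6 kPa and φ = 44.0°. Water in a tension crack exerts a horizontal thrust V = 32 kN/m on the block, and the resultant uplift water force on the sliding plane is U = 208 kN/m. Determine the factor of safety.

FS = 0.70

Resolving the block weight along and normal to the plane and applying the Mohr–Coulomb strength on the joint:
N' = W cosα − U − V sinα = 1501·cos49.5° − 208 − 32·sin49.5° = 742.5 kN/m
Driving force T = W sinα + V cosα = 1501·sin49.5° + 32·cos49.5° = 1162.2 kN/m
Resisting force R = c·L + N'·tanφ = 6·16.7 + 742.5·tan44.0° = 100.2 + 717.0 = 817.2 kN/m
FS = R / T = 817.2 / 1162.2 = 0.703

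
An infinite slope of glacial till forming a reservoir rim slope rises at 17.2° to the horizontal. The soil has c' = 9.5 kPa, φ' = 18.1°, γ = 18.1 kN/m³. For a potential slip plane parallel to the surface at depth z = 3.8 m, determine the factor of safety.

FS = 1.54

For an infinite slope with a slip plane parallel to the surface (no pore pressure): FS = [c' + γz cos²β tanφ'] / [γz sinβ cosβ].
γz = 18.1·3.8 = 68.78 kN/m²
Numerator = 9.5 + 68.78·cos²17.2°·tan18.1° = 9.5 + 68.78·0.9126·0.3269 = 30.015 kPa
Denominator = 68.78·sin17.2°·cos17.2° = 68.78·0.2957·0.9553 = 19.429 kPa
FS = 30.015 / 19.429 = 1.545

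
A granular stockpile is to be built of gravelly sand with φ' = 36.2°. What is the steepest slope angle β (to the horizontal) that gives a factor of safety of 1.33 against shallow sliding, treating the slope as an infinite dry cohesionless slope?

For an infinite dry cohesionless slope FS = tanφ'/tanβ, so tanβ = tanφ' / FS.
tanβ = tan36.2° / 1.33 = 0.7319 / 1.33 = 0.5503
β = arctan(0.5503) = 28.82°

β = 28.8°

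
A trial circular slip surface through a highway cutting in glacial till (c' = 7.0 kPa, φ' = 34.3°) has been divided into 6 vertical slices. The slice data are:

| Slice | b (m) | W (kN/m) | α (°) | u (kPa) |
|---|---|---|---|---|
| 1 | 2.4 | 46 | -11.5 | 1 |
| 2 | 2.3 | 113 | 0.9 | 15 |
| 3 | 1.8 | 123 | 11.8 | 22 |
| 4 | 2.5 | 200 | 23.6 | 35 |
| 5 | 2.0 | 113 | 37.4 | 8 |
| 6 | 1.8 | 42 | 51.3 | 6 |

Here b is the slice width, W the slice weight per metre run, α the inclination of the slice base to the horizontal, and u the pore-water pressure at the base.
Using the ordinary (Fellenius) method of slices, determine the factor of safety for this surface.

Ordinary method of slices: FS = Σ[c'·Δl_i + (W_i cosα_i − u_i·Δl_i)·tanφ'] / Σ W_i sinα_i, with Δl_i = b_i / cosα_i.
Slice 1: Δl = 2.4/cos(-11.5°) = 2.449 m; N'_1 = 46·cos(-11.5°) − 1·2.449 = 42.6; c'Δl = 17.14; W sinα = -9.2
Slice 2: Δl = 2.3/cos0.9° = 2.300 m; N'_2 = 113·cos0.9° − 15·2.300 = 78.5; c'Δl = 16.10; W sinα = 1.8
Slice 3: Δl = 1.8/cos11.8° = 1.839 m; N'_3 = 123·cos11.8° − 22·1.839 = 79.9; c'Δl = 12.87; W sinα = 25.2
Slice 4: Δl = 2.5/cos23.6° = 2.728 m; N'_4 = 200·cos23.6° − 35·2.728 = 87.8; c'Δl = 19.10; W sinα = 80.1
Slice 5: Δl = 2.0/cos37.4° = 2.518 m; N'_5 = 113·cos37.4° − 8·2.518 = 69.6; c'Δl = 17.62; W sinα = 68.6
Slice 6: Δl = 1.8/cos51.3° = 2.879 m; N'_6 = 42·cos51.3° − 6·2.879 = 9.0; c'Δl = 20.15; W sinα = 32.8
Σc'Δl = 103.0 kN/m; ΣN' = 367.5 kN/m; ΣW sinα = 199.2 kN/m
Resisting = 103.0 + 367.5·tan34.3° = 103.0 + 250.7 = 353.7 kN/m
FS = 353.7 / 199.2 = 1.775

FS = 1.78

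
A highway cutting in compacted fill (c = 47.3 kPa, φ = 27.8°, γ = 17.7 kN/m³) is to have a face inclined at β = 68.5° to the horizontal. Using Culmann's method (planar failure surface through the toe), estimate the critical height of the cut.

Culmann's analysis gives the critical failure plane at α_cr = (β + φ)/2 = (68.5 + 27.8)/2 = 48.1°, and the critical height
H_c = (4c/γ) · sinβ cosφ / [1 − cos(β − φ)]
    = (4·47.3/17.7) · sin68.5°·cos27.8° / [1 − cos(40.7°)]
    = 10.689 · 0.9304·0.8846 / [1 − 0.7581]
    = 10.689 · 0.8230 / 0.2419
    = 36.37 m

H_c = 36.37 m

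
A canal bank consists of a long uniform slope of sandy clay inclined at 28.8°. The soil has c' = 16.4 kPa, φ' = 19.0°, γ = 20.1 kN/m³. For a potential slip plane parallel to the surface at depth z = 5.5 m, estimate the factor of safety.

FS = 0.98

For an infinite slope with a slip plane parallel to the surface (no pore pressure): FS = [c' + γz cos²β tanφ'] / [γz sinβ cosβ].
γz = 20.1·5.5 = 110.55 kN/m²
Numerator = 16.4 + 110.55·cos²28.8°·tan19.0° = 16.4 + 110.55·0.7679·0.3443 = 45.631 kPa
Denominator = 110.55·sin28.8°·cos28.8° = 110.55·0.4818·0.8763 = 46.670 kPa
FS = 45.631 / 46.670 = 0.978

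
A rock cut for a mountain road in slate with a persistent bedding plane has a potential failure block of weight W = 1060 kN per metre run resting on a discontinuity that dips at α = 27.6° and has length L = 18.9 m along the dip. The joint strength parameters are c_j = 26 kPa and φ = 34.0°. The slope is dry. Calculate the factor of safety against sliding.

FS = 2.29

Resolving the block weight along and normal to the plane and applying the Mohr–Coulomb strength on the joint:
N' = W cosα = 1060·cos27.6° = 939.4 kN/m
Driving force T = W sinα = 1060·sin27.6° = 491.1 kN/m
Resisting force R = c_j·L + N'·tanφ = 26·18.9 + 939.4·tan34.0° = 491.4 + 633.6 = 1125.0 kN/m
FS = R / T = 1125.0 / 491.1 = 2.291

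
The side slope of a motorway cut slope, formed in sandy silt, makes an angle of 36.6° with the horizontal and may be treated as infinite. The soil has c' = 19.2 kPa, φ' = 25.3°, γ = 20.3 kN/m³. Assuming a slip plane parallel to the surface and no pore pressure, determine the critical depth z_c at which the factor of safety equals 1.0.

Setting FS = 1.00 in FS = [c' + γz cos²β tanφ'] / [γz sinβ cosβ] and solving for z:
z = c' / [γ cosβ (FS·sinβ − cosβ·tanφ')]
  = 19.2 / [20.3·cos36.6°·(1.00·sin36.6° − cos36.6°·tan25.3°)]
  = 19.2 / [20.3·0.8028·(1.00·0.5962 − 0.8028·0.4727)]
  = 19.2 / 3.5322 = 5.436 m

z_c = 5.44 m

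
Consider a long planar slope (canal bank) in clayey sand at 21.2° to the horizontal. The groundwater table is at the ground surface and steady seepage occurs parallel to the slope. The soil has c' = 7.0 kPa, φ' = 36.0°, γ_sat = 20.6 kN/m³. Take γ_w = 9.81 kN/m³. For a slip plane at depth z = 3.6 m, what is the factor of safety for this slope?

FS = 1.26

With seepage parallel to the slope and the water table at the surface, the effective normal stress on the slip plane uses the buoyant unit weight γ' = γ_sat − γ_w while the driving shear stress uses γ_sat:
FS = [c' + γ' z cos²β tanφ'] / [γ_sat z sinβ cosβ]
γ' = 20.6 − 9.81 = 10.79 kN/m³
Numerator = 7.0 + 10.79·3.6·cos²21.2°·tan36.0° = 7.0 + 10.79·3.6·0.8692·0.7265 = 31.531 kPa
Denominator = 20.6·3.6·sin21.2°·cos21.2° = 20.6·3.6·0.3616·0.9323 = 25.003 kPa
FS = 31.531 / 25.003 = 1.261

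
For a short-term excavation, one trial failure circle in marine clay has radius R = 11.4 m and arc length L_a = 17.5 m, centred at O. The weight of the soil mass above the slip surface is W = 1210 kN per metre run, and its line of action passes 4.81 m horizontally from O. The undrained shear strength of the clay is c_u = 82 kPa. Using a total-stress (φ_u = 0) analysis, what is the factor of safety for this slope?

FS = 2.81

Taking moments about the centre O, the resisting moment is provided by the undrained shear strength acting along the arc:
M_R = c_u·L_a·R = 82·17.50·11.4 = 16359.0 kN·m/m
M_D = W·d = 1210·4.81 = 5820.1 kN·m/m
FS = M_R / M_D = 16359.0 / 5820.1 = 2.811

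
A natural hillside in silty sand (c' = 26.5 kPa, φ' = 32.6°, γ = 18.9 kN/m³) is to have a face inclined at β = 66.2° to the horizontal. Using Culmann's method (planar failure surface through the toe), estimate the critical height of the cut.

Culmann's analysis gives the critical failure plane at α_cr = (β + φ')/2 = (66.2 + 32.6)/2 = 49.4°, and the critical height
H_c = (4c'/γ) · sinβ cosφ' / [1 − cos(β − φ')]
    = (4·26.5/18.9) · sin66.2°·cos32.6° / [1 − cos(33.6°)]
    = 5.608 · 0.9150·0.8425 / [1 − 0.8329]
    = 5.608 · 0.7708 / 0.1671
    = 25.87 m

H_c = 25.87 m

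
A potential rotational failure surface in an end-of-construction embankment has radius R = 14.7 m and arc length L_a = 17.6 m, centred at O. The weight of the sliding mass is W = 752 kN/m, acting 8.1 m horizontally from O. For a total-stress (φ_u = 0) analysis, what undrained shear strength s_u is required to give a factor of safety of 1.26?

FS = s_u·L_a·R / (W·d), so s_u = FS·W·d / (L_a·R).
s_u = 1.26·752·8.1 / (17.60·14.7) = 7674.9 / 258.72 = 29.66 kPa

s_u = 29.7 kPa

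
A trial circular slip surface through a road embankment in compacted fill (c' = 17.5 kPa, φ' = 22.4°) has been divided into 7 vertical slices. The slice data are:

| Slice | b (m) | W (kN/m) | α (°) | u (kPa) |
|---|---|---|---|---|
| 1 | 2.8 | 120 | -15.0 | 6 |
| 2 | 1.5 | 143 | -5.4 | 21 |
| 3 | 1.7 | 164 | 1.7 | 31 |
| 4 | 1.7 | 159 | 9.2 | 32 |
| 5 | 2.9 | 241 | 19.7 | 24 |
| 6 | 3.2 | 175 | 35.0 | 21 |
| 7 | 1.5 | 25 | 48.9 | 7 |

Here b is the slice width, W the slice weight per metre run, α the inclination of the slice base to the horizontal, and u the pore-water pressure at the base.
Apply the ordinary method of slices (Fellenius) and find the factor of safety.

Ordinary method of slices: FS = Σ[c'·Δl_i + (W_i cosα_i − u_i·Δl_i)·tanφ'] / Σ W_i sinα_i, with Δl_i = b_i / cosα_i.
Slice 1: Δl = 2.8/cos(-15.0°) = 2.899 m; N'_1 = 120·cos(-15.0°) − 6·2.899 = 98.5; c'Δl = 50.73; W sinα = -31.1
Slice 2: Δl = 1.5/cos(-5.4°) = 1.507 m; N'_2 = 143·cos(-5.4°) − 21·1.507 = 110.7; c'Δl = 26.37; W sinα = -13.5
Slice 3: Δl = 1.7/cos1.7° = 1.701 m; N'_3 = 164·cos1.7° − 31·1.701 = 111.2; c'Δl = 29.76; W sinα = 4.9
Slice 4: Δl = 1.7/cos9.2° = 1.722 m; N'_4 = 159·cos9.2° − 32·1.722 = 101.8; c'Δl = 30.14; W sinα = 25.4
Slice 5: Δl = 2.9/cos19.7° = 3.080 m; N'_5 = 241·cos19.7° − 24·3.080 = 153.0; c'Δl = 53.91; W sinα = 81.2
Slice 6: Δl = 3.2/cos35.0° = 3.906 m; N'_6 = 175·cos35.0° − 21·3.906 = 61.3; c'Δl = 68.36; W sinα = 100.4
Slice 7: Δl = 1.5/cos48.9° = 2.282 m; N'_7 = 25·cos48.9° − 7·2.282 = 0.5; c'Δl = 39.93; W sinα = 18.8
Σc'Δl = 299.2 kN/m; ΣN' = 637.0 kN/m; ΣW sinα = 186.2 kN/m
Resisting = 299.2 + 637.0·tan22.4° = 299.2 + 262.6 = 561.8 kN/m
FS = 561.8 / 186.2 = 3.017

FS = 3.02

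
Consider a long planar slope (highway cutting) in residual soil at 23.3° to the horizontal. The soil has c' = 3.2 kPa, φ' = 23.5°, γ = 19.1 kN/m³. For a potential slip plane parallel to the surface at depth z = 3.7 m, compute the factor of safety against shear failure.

FS = 1.13

For an infinite slope with a slip plane parallel to the surface (no pore pressure): FS = [c' + γz cos²β tanφ'] / [γz sinβ cosβ].
γz = 19.1·3.7 = 70.67 kN/m²
Numerator = 3.2 + 70.67·cos²23.3°·tan23.5° = 3.2 + 70.67·0.8435·0.4348 = 29.121 kPa
Denominator = 70.67·sin23.3°·cos23.3° = 70.67·0.3955·0.9184 = 25.674 kPa
FS = 29.121 / 25.674 = 1.134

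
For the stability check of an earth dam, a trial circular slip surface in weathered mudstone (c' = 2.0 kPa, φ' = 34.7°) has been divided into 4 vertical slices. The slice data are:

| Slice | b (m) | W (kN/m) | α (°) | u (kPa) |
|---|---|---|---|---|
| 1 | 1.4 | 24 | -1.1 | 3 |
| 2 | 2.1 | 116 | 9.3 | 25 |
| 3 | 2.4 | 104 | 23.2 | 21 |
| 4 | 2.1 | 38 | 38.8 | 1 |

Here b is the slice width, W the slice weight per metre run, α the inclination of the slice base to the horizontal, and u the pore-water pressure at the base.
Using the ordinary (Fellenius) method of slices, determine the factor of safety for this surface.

FS = 1.45

Ordinary method of slices: FS = Σ[c'·Δl_i + (W_i cosα_i − u_i·Δl_i)·tanφ'] / Σ W_i sinα_i, with Δl_i = b_i / cosα_i.
Slice 1: Δl = 1.4/cos(-1.1°) = 1.400 m; N'_1 = 24·cos(-1.1°) − 3·1.400 = 19.8; c'Δl = 2.80; W sinα = -0.5
Slice 2: Δl = 2.1/cos9.3° = 2.128 m; N'_2 = 116·cos9.3° − 25·2.128 = 61.3; c'Δl = 4.26; W sinα = 18.7
Slice 3: Δl = 2.4/cos23.2° = 2.611 m; N'_3 = 104·cos23.2° − 21·2.611 = 40.8; c'Δl = 5.22; W sinα = 41.0
Slice 4: Δl = 2.1/cos38.8° = 2.695 m; N'_4 = 38·cos38.8° − 1·2.695 = 26.9; c'Δl = 5.39; W sinα = 23.8
Σc'Δl = 17.7 kN/m; ΣN' = 148.7 kN/m; ΣW sinα = 83.1 kN/m
Resisting = 17.7 + 148.7·tan34.7° = 17.7 + 103.0 = 120.7 kN/m
FS = 120.7 / 83.1 = 1.453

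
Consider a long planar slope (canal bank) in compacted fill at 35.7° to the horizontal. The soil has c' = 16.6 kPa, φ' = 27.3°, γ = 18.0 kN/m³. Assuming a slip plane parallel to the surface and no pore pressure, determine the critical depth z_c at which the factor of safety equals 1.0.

z_c = 6.91 m

Setting FS = 1.00 in FS = [c' + γz cos²β tanφ'] / [γz sinβ cosβ] and solving for z:
z = c' / [γ cosβ (FS·sinβ − cosβ·tanφ')]
  = 16.6 / [18.0·cos35.7°·(1.00·sin35.7° − cos35.7°·tan27.3°)]
  = 16.6 / [18.0·0.8121·(1.00·0.5835 − 0.8121·0.5161)]
  = 16.6 / 2.4030 = 6.908 m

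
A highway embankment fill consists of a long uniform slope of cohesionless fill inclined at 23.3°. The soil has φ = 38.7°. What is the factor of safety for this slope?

FS = 1.86

For a dry cohesionless infinite slope the factor of safety is FS = tanφ / tanβ.
FS = tan38.7° / tan23.3° = 0.8012 / 0.4307 = 1.860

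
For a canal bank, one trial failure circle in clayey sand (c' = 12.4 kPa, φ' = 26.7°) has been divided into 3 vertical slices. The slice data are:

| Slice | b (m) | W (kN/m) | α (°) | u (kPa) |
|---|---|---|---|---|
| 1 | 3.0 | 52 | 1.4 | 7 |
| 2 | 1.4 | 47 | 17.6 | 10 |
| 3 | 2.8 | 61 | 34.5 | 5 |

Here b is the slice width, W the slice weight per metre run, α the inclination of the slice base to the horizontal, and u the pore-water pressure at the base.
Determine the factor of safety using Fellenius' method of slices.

Ordinary method of slices: FS = Σ[c'·Δl_i + (W_i cosα_i − u_i·Δl_i)·tanφ'] / Σ W_i sinα_i, with Δl_i = b_i / cosα_i.
Slice 1: Δl = 3.0/cos1.4° = 3.001 m; N'_1 = 52·cos1.4° − 7·3.001 = 31.0; c'Δl = 37.21; W sinα = 1.3
Slice 2: Δl = 1.4/cos17.6° = 1.469 m; N'_2 = 47·cos17.6° − 10·1.469 = 30.1; c'Δl = 18.21; W sinα = 14.2
Slice 3: Δl = 2.8/cos34.5° = 3.398 m; N'_3 = 61·cos34.5° − 5·3.398 = 33.3; c'Δl = 42.13; W sinα = 34.6
Σc'Δl = 97.6 kN/m; ΣN' = 94.4 kN/m; ΣW sinα = 50.0 kN/m
Resisting = 97.6 + 94.4·tan26.7° = 97.6 + 47.5 = 145.0 kN/m
FS = 145.0 / 50.0 = 2.898

FS = 2.90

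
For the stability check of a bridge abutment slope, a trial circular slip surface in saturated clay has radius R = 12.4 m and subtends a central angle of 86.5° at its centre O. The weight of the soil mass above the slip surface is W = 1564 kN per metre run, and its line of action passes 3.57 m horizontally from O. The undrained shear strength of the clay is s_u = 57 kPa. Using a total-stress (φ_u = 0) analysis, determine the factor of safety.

Taking moments about the centre O, the resisting moment is provided by the undrained shear strength acting along the arc:
Arc length L_a = R·θ = 12.4·(86.5°·π/180) = 12.4·1.5097 = 18.72 m
M_R = s_u·L_a·R = 57·18.72·12.4 = 13231.6 kN·m/m
M_D = W·d = 1564·3.57 = 5583.5 kN·m/m
FS = M_R / M_D = 13231.6 / 5583.5 = 2.370

FS = 2.37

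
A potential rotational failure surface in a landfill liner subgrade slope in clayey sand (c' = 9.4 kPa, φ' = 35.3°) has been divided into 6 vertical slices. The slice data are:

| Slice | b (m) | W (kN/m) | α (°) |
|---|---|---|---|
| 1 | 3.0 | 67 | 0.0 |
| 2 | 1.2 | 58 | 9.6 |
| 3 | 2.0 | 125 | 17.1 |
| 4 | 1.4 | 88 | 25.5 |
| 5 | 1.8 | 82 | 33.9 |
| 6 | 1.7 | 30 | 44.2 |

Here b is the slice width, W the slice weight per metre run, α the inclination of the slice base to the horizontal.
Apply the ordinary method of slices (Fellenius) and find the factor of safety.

Ordinary method of slices: FS = Σ[c'·Δl_i + (W_i cosα_i)·tanφ'] / Σ W_i sinα_i, with Δl_i = b_i / cosα_i.
Slice 1: Δl = 3.0/cos0.0° = 3.000 m; N'_1 = 67·cos0.0° = 67.0; c'Δl = 28.20; W sinα = 0.0
Slice 2: Δl = 1.2/cos9.6° = 1.217 m; N'_2 = 58·cos9.6° = 57.2; c'Δl = 11.44; W sinα = 9.7
Slice 3: Δl = 2.0/cos17.1° = 2.093 m; N'_3 = 125·cos17.1° = 119.5; c'Δl = 19.67; W sinα = 36.8
Slice 4: Δl = 1.4/cos25.5° = 1.551 m; N'_4 = 88·cos25.5° = 79.4; c'Δl = 14.58; W sinα = 37.9
Slice 5: Δl = 1.8/cos33.9° = 2.169 m; N'_5 = 82·cos33.9° = 68.1; c'Δl = 20.39; W sinα = 45.7
Slice 6: Δl = 1.7/cos44.2° = 2.371 m; N'_6 = 30·cos44.2° = 21.5; c'Δl = 22.29; W sinα = 20.9
Σc'Δl = 116.6 kN/m; ΣN' = 412.7 kN/m; ΣW sinα = 151.0 kN/m
Resisting = 116.6 + 412.7·tan35.3° = 116.6 + 292.2 = 408.7 kN/m
FS = 408.7 / 151.0 = 2.708

FS = 2.71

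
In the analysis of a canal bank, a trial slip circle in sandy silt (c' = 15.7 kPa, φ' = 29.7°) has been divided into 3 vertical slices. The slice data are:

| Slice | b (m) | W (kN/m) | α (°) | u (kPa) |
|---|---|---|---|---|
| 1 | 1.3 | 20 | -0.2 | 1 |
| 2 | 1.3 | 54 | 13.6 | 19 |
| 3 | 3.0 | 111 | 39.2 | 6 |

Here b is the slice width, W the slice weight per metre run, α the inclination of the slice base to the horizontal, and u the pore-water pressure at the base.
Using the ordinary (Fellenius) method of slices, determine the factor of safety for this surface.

FS = 1.98

Ordinary method of slices: FS = Σ[c'·Δl_i + (W_i cosα_i − u_i·Δl_i)·tanφ'] / Σ W_i sinα_i, with Δl_i = b_i / cosα_i.
Slice 1: Δl = 1.3/cos(-0.2°) = 1.300 m; N'_1 = 20·cos(-0.2°) − 1·1.300 = 18.7; c'Δl = 20.41; W sinα = -0.1
Slice 2: Δl = 1.3/cos13.6° = 1.338 m; N'_2 = 54·cos13.6° − 19·1.338 = 27.1; c'Δl = 21.00; W sinα = 12.7
Slice 3: Δl = 3.0/cos39.2° = 3.871 m; N'_3 = 111·cos39.2° − 6·3.871 = 62.8; c'Δl = 60.78; W sinα = 70.2
Σc'Δl = 102.2 kN/m; ΣN' = 108.6 kN/m; ΣW sinα = 82.8 kN/m
Resisting = 102.2 + 108.6·tan29.7° = 102.2 + 61.9 = 164.1 kN/m
FS = 164.1 / 82.8 = 1.982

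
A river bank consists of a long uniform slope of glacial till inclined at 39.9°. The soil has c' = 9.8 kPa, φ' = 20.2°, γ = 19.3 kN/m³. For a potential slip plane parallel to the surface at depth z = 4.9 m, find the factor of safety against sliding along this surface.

FS = 0.65

For an infinite slope with a slip plane parallel to the surface (no pore pressure): FS = [c' + γz cos²β tanφ'] / [γz sinβ cosβ].
γz = 19.3·4.9 = 94.57 kN/m²
Numerator = 9.8 + 94.57·cos²39.9°·tan20.2° = 9.8 + 94.57·0.5885·0.3679 = 30.278 kPa
Denominator = 94.57·sin39.9°·cos39.9° = 94.57·0.6414·0.7672 = 46.538 kPa
FS = 30.278 / 46.538 = 0.651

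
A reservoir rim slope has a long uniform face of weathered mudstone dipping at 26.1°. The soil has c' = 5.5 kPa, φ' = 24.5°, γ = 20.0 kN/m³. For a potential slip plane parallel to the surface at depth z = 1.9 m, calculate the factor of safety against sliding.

FS = 1.30

For an infinite slope with a slip plane parallel to the surface (no pore pressure): FS = [c' + γz cos²β tanφ'] / [γz sinβ cosβ].
γz = 20.0·1.9 = 38.00 kN/m²
Numerator = 5.5 + 38.00·cos²26.1°·tan24.5° = 5.5 + 38.00·0.8065·0.4557 = 19.466 kPa
Denominator = 38.00·sin26.1°·cos26.1° = 38.00·0.4399·0.8980 = 15.013 kPa
FS = 19.466 / 15.013 = 1.297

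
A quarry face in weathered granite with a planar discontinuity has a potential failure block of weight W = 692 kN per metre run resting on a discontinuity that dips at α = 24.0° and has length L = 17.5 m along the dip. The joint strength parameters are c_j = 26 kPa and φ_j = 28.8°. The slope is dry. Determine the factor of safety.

Resolving the block weight along and normal to the plane and applying the Mohr–Coulomb strength on the joint:
N' = W cosα = 692·cos24.0° = 632.2 kN/m
Driving force T = W sinα = 692·sin24.0° = 281.5 kN/m
Resisting force R = c_j·L + N'·tanφ_j = 26·17.5 + 632.2·tan28.8° = 455.0 + 347.5 = 802.5 kN/m
FS = R / T = 802.5 / 281.5 = 2.851

FS = 2.85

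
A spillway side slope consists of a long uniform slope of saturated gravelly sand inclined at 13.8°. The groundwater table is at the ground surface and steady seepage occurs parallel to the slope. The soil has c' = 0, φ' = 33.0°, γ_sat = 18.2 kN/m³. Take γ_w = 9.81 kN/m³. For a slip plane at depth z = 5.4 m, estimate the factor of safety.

FS = 1.22

With seepage parallel to the slope and the water table at the surface, the effective normal stress on the slip plane uses the buoyant unit weight γ' = γ_sat − γ_w while the driving shear stress uses γ_sat:
FS = [c' + γ' z cos²β tanφ'] / [γ_sat z sinβ cosβ]
(For c' = 0 this reduces to FS = (γ'/γ_sat)·tanφ'/tanβ.)
γ' = 18.2 − 9.81 = 8.39 kN/m³
Numerator = 0.0 + 8.39·5.4·cos²13.8°·tan33.0° = 0.0 + 8.39·5.4·0.9431·0.6494 = 27.748 kPa
Denominator = 18.2·5.4·sin13.8°·cos13.8° = 18.2·5.4·0.2385·0.9711 = 22.766 kPa
FS = 27.748 / 22.766 = 1.219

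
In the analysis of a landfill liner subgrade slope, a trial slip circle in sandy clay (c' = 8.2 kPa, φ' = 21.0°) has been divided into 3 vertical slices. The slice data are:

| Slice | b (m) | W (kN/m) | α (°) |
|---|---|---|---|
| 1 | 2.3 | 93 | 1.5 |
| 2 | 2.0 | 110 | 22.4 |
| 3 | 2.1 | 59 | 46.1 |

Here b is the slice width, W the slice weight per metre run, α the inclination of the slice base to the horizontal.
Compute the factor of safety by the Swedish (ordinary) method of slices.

FS = 1.75

Ordinary method of slices: FS = Σ[c'·Δl_i + (W_i cosα_i)·tanφ'] / Σ W_i sinα_i, with Δl_i = b_i / cosα_i.
Slice 1: Δl = 2.3/cos1.5° = 2.301 m; N'_1 = 93·cos1.5° = 93.0; c'Δl = 18.87; W sinα = 2.4
Slice 2: Δl = 2.0/cos22.4° = 2.163 m; N'_2 = 110·cos22.4° = 101.7; c'Δl = 17.74; W sinα = 41.9
Slice 3: Δl = 2.1/cos46.1° = 3.029 m; N'_3 = 59·cos46.1° = 40.9; c'Δl = 24.83; W sinα = 42.5
Σc'Δl = 61.4 kN/m; ΣN' = 235.6 kN/m; ΣW sinα = 86.9 kN/m
Resisting = 61.4 + 235.6·tan21.0° = 61.4 + 90.4 = 151.9 kN/m
FS = 151.9 / 86.9 = 1.748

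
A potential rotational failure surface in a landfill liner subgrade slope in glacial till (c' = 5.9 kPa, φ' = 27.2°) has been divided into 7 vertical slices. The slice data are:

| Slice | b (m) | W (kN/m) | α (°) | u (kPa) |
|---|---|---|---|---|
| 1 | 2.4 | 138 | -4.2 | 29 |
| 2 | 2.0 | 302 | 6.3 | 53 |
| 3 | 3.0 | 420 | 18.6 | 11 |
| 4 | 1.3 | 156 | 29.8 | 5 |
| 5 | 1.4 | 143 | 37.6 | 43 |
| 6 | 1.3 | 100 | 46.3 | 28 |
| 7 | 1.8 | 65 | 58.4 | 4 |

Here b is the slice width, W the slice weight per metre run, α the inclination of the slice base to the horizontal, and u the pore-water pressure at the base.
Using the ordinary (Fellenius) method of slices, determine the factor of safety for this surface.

Ordinary method of slices: FS = Σ[c'·Δl_i + (W_i cosα_i − u_i·Δl_i)·tanφ'] / Σ W_i sinα_i, with Δl_i = b_i / cosα_i.
Slice 1: Δl = 2.4/cos(-4.2°) = 2.406 m; N'_1 = 138·cos(-4.2°) − 29·2.406 = 67.8; c'Δl = 14.20; W sinα = -10.1
Slice 2: Δl = 2.0/cos6.3° = 2.012 m; N'_2 = 302·cos6.3° − 53·2.012 = 193.5; c'Δl = 11.87; W sinα = 33.1
Slice 3: Δl = 3.0/cos18.6° = 3.165 m; N'_3 = 420·cos18.6° − 11·3.165 = 363.2; c'Δl = 18.68; W sinα = 134.0
Slice 4: Δl = 1.3/cos29.8° = 1.498 m; N'_4 = 156·cos29.8° − 5·1.498 = 127.9; c'Δl = 8.84; W sinα = 77.5
Slice 5: Δl = 1.4/cos37.6° = 1.767 m; N'_5 = 143·cos37.6° − 43·1.767 = 37.3; c'Δl = 10.43; W sinα = 87.3
Slice 6: Δl = 1.3/cos46.3° = 1.882 m; N'_6 = 100·cos46.3° − 28·1.882 = 16.4; c'Δl = 11.10; W sinα = 72.3
Slice 7: Δl = 1.8/cos58.4° = 3.435 m; N'_7 = 65·cos58.4° − 4·3.435 = 20.3; c'Δl = 20.27; W sinα = 55.4
Σc'Δl = 95.4 kN/m; ΣN' = 826.5 kN/m; ΣW sinα = 449.4 kN/m
Resisting = 95.4 + 826.5·tan27.2° = 95.4 + 424.8 = 520.2 kN/m
FS = 520.2 / 449.4 = 1.157

FS = 1.16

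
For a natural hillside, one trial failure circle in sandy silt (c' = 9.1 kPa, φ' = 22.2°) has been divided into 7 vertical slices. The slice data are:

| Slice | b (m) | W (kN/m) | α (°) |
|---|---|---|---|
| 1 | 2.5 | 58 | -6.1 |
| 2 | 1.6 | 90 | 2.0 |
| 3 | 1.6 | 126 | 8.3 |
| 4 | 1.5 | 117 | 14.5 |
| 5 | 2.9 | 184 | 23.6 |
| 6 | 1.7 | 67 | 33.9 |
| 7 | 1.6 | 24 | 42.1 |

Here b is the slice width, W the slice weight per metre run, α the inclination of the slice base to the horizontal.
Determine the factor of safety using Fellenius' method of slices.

FS = 2.27

Ordinary method of slices: FS = Σ[c'·Δl_i + (W_i cosα_i)·tanφ'] / Σ W_i sinα_i, with Δl_i = b_i / cosα_i.
Slice 1: Δl = 2.5/cos(-6.1°) = 2.514 m; N'_1 = 58·cos(-6.1°) = 57.7; c'Δl = 22.88; W sinα = -6.2
Slice 2: Δl = 1.6/cos2.0° = 1.601 m; N'_2 = 90·cos2.0° = 89.9; c'Δl = 14.57; W sinα = 3.1
Slice 3: Δl = 1.6/cos8.3° = 1.617 m; N'_3 = 126·cos8.3° = 124.7; c'Δl = 14.71; W sinα = 18.2
Slice 4: Δl = 1.5/cos14.5° = 1.549 m; N'_4 = 117·cos14.5° = 113.3; c'Δl = 14.10; W sinα = 29.3
Slice 5: Δl = 2.9/cos23.6° = 3.165 m; N'_5 = 184·cos23.6° = 168.6; c'Δl = 28.80; W sinα = 73.7
Slice 6: Δl = 1.7/cos33.9° = 2.048 m; N'_6 = 67·cos33.9° = 55.6; c'Δl = 18.64; W sinα = 37.4
Slice 7: Δl = 1.6/cos42.1° = 2.156 m; N'_7 = 24·cos42.1° = 17.8; c'Δl = 19.62; W sinα = 16.1
Σc'Δl = 133.3 kN/m; ΣN' = 627.6 kN/m; ΣW sinα = 171.6 kN/m
Resisting = 133.3 + 627.6·tan22.2° = 133.3 + 256.1 = 389.4 kN/m
FS = 389.4 / 171.6 = 2.270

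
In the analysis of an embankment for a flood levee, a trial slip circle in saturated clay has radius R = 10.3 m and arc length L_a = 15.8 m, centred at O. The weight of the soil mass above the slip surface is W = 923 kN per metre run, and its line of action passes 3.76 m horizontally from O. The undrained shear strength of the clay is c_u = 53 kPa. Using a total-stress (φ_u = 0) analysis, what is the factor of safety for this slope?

FS = 2.49

Taking moments about the centre O, the resisting moment is provided by the undrained shear strength acting along the arc:
M_R = c_u·L_a·R = 53·15.80·10.3 = 8625.2 kN·m/m
M_D = W·d = 923·3.76 = 3470.5 kN·m/m
FS = M_R / M_D = 8625.2 / 3470.5 = 2.485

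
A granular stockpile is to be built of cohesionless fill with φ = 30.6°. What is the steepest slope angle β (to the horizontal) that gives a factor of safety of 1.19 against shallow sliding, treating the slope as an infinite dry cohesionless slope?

β = 26.4°

For an infinite dry cohesionless slope FS = tanφ/tanβ, so tanβ = tanφ / FS.
tanβ = tan30.6° / 1.19 = 0.5914 / 1.19 = 0.4970
β = arctan(0.4970) = 26.43°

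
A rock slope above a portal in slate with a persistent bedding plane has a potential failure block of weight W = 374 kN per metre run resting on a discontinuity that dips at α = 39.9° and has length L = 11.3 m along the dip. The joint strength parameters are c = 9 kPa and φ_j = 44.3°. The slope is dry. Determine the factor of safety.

FS = 1.59

Resolving the block weight along and normal to the plane and applying the Mohr–Coulomb strength on the joint:
N' = W cosα = 374·cos39.9° = 286.9 kN/m
Driving force T = W sinα = 374·sin39.9° = 239.9 kN/m
Resisting force R = c·L + N'·tanφ_j = 9·11.3 + 286.9·tan44.3° = 101.7 + 280.0 = 381.7 kN/m
FS = R / T = 381.7 / 239.9 = 1.591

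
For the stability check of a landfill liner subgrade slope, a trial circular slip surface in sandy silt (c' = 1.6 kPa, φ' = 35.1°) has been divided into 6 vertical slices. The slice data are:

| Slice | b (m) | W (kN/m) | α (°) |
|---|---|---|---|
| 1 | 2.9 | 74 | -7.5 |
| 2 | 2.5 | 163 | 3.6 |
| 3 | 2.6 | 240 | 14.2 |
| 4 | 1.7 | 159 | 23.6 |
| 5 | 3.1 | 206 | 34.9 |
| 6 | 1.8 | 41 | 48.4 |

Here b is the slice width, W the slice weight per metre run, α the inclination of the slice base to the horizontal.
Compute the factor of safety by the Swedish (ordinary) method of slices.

FS = 2.19

Ordinary method of slices: FS = Σ[c'·Δl_i + (W_i cosα_i)·tanφ'] / Σ W_i sinα_i, with Δl_i = b_i / cosα_i.
Slice 1: Δl = 2.9/cos(-7.5°) = 2.925 m; N'_1 = 74·cos(-7.5°) = 73.4; c'Δl = 4.68; W sinα = -9.7
Slice 2: Δl = 2.5/cos3.6° = 2.505 m; N'_2 = 163·cos3.6° = 162.7; c'Δl = 4.01; W sinα = 10.2
Slice 3: Δl = 2.6/cos14.2° = 2.682 m; N'_3 = 240·cos14.2° = 232.7; c'Δl = 4.29; W sinα = 58.9
Slice 4: Δl = 1.7/cos23.6° = 1.855 m; N'_4 = 159·cos23.6° = 145.7; c'Δl = 2.97; W sinα = 63.7
Slice 5: Δl = 3.1/cos34.9° = 3.780 m; N'_5 = 206·cos34.9° = 169.0; c'Δl = 6.05; W sinα = 117.9
Slice 6: Δl = 1.8/cos48.4° = 2.711 m; N'_6 = 41·cos48.4° = 27.2; c'Δl = 4.34; W sinα = 30.7
Σc'Δl = 26.3 kN/m; ΣN' = 810.6 kN/m; ΣW sinα = 271.6 kN/m
Resisting = 26.3 + 810.6·tan35.1° = 26.3 + 569.7 = 596.0 kN/m
FS = 596.0 / 271.6 = 2.194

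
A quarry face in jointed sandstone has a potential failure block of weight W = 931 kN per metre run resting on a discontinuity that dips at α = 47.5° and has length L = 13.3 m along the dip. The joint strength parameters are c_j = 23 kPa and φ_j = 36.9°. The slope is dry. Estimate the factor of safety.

FS = 1.13

Resolving the block weight along and normal to the plane and applying the Mohr–Coulomb strength on the joint:
N' = W cosα = 931·cos47.5° = 629.0 kN/m
Driving force T = W sinα = 931·sin47.5° = 686.4 kN/m
Resisting force R = c_j·L + N'·tanφ_j = 23·13.3 + 629.0·tan36.9° = 305.9 + 472.2 = 778.1 kN/m
FS = R / T = 778.1 / 686.4 = 1.134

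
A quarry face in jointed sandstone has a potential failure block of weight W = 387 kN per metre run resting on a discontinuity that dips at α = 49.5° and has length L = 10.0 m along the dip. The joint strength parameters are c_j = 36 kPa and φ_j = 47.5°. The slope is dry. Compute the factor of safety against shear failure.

FS = 2.16

Resolving the block weight along and normal to the plane and applying the Mohr–Coulomb strength on the joint:
N' = W cosα = 387·cos49.5° = 251.3 kN/m
Driving force T = W sinα = 387·sin49.5° = 294.3 kN/m
Resisting force R = c_j·L + N'·tanφ_j = 36·10.0 + 251.3·tan47.5° = 360.0 + 274.3 = 634.3 kN/m
FS = R / T = 634.3 / 294.3 = 2.155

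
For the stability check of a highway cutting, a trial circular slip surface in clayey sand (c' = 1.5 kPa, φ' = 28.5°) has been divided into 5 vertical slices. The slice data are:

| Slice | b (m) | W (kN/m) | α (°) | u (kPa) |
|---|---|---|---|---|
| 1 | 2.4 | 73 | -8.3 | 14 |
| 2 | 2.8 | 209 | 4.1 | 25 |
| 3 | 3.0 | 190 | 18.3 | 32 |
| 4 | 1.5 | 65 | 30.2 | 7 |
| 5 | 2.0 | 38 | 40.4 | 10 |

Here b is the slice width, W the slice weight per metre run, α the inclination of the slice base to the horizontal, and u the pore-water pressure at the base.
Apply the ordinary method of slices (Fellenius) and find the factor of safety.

Ordinary method of slices: FS = Σ[c'·Δl_i + (W_i cosα_i − u_i·Δl_i)·tanφ'] / Σ W_i sinα_i, with Δl_i = b_i / cosα_i.
Slice 1: Δl = 2.4/cos(-8.3°) = 2.425 m; N'_1 = 73·cos(-8.3°) − 14·2.425 = 38.3; c'Δl = 3.64; W sinα = -10.5
Slice 2: Δl = 2.8/cos4.1° = 2.807 m; N'_2 = 209·cos4.1° − 25·2.807 = 138.3; c'Δl = 4.21; W sinα = 14.9
Slice 3: Δl = 3.0/cos18.3° = 3.160 m; N'_3 = 190·cos18.3° − 32·3.160 = 79.3; c'Δl = 4.74; W sinα = 59.7
Slice 4: Δl = 1.5/cos30.2° = 1.736 m; N'_4 = 65·cos30.2° − 7·1.736 = 44.0; c'Δl = 2.60; W sinα = 32.7
Slice 5: Δl = 2.0/cos40.4° = 2.626 m; N'_5 = 38·cos40.4° − 10·2.626 = 2.7; c'Δl = 3.94; W sinα = 24.6
Σc'Δl = 19.1 kN/m; ΣN' = 302.5 kN/m; ΣW sinα = 121.4 kN/m
Resisting = 19.1 + 302.5·tan28.5° = 19.1 + 164.3 = 183.4 kN/m
FS = 183.4 / 121.4 = 1.511

FS = 1.51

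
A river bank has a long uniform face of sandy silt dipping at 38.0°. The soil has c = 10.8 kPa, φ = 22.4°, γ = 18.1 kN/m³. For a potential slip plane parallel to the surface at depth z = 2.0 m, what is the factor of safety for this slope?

For an infinite slope with a slip plane parallel to the surface (no pore pressure): FS = [c + γz cos²β tanφ] / [γz sinβ cosβ].
γz = 18.1·2.0 = 36.20 kN/m²
Numerator = 10.8 + 36.20·cos²38.0°·tan22.4° = 10.8 + 36.20·0.6210·0.4122 = 20.065 kPa
Denominator = 36.20·sin38.0°·cos38.0° = 36.20·0.6157·0.7880 = 17.562 kPa
FS = 20.065 / 17.562 = 1.143

FS = 1.14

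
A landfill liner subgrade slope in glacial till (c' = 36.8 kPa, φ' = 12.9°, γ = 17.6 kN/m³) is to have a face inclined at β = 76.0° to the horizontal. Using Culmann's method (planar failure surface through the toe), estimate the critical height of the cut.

H_c = 14.45 m

Culmann's analysis gives the critical failure plane at α_cr = (β + φ')/2 = (76.0 + 12.9)/2 = 44.5°, and the critical height
H_c = (4c'/γ) · sinβ cosφ' / [1 − cos(β − φ')]
    = (4·36.8/17.6) · sin76.0°·cos12.9° / [1 − cos(63.1°)]
    = 8.364 · 0.9703·0.9748 / [1 − 0.4524]
    = 8.364 · 0.9458 / 0.5476
    = 14.45 m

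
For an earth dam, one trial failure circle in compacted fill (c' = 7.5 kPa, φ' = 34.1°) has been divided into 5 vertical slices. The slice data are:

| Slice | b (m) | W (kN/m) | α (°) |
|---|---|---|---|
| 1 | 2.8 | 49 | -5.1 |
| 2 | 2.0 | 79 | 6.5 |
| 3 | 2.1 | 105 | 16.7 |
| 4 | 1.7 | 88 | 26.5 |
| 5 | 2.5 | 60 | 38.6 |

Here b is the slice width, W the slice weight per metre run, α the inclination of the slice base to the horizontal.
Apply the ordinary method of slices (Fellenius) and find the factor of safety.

Ordinary method of slices: FS = Σ[c'·Δl_i + (W_i cosα_i)·tanφ'] / Σ W_i sinα_i, with Δl_i = b_i / cosα_i.
Slice 1: Δl = 2.8/cos(-5.1°) = 2.811 m; N'_1 = 49·cos(-5.1°) = 48.8; c'Δl = 21.08; W sinα = -4.4
Slice 2: Δl = 2.0/cos6.5° = 2.013 m; N'_2 = 79·cos6.5° = 78.5; c'Δl = 15.10; W sinα = 8.9
Slice 3: Δl = 2.1/cos16.7° = 2.192 m; N'_3 = 105·cos16.7° = 100.6; c'Δl = 16.44; W sinα = 30.2
Slice 4: Δl = 1.7/cos26.5° = 1.900 m; N'_4 = 88·cos26.5° = 78.8; c'Δl = 14.25; W sinα = 39.3
Slice 5: Δl = 2.5/cos38.6° = 3.199 m; N'_5 = 60·cos38.6° = 46.9; c'Δl = 23.99; W sinα = 37.4
Σc'Δl = 90.9 kN/m; ΣN' = 353.5 kN/m; ΣW sinα = 111.5 kN/m
Resisting = 90.9 + 353.5·tan34.1° = 90.9 + 239.3 = 330.2 kN/m
FS = 330.2 / 111.5 = 2.963

FS = 2.96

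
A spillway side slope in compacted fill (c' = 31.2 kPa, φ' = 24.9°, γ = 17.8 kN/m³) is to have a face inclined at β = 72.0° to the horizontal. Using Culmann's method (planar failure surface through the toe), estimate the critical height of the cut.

H_c = 18.94 m

Culmann's analysis gives the critical failure plane at α_cr = (β + φ')/2 = (72.0 + 24.9)/2 = 48.5°, and the critical height
H_c = (4c'/γ) · sinβ cosφ' / [1 − cos(β − φ')]
    = (4·31.2/17.8) · sin72.0°·cos24.9° / [1 − cos(47.1°)]
    = 7.011 · 0.9511·0.9070 / [1 − 0.6807]
    = 7.011 · 0.8627 / 0.3193
    = 18.94 m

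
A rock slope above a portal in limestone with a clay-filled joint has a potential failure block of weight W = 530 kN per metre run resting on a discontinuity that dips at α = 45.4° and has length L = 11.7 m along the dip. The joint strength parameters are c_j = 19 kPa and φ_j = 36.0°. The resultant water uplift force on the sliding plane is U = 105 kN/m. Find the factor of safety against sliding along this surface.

Resolving the block weight along and normal to the plane and applying the Mohr–Coulomb strength on the joint:
N' = W cosα − U = 530·cos45.4° − 105 = 267.1 kN/m
Driving force T = W sinα = 530·sin45.4° = 377.4 kN/m
Resisting force R = c_j·L + N'·tanφ_j = 19·11.7 + 267.1·tan36.0° = 222.3 + 194.1 = 416.4 kN/m
FS = R / T = 416.4 / 377.4 = 1.103

FS = 1.10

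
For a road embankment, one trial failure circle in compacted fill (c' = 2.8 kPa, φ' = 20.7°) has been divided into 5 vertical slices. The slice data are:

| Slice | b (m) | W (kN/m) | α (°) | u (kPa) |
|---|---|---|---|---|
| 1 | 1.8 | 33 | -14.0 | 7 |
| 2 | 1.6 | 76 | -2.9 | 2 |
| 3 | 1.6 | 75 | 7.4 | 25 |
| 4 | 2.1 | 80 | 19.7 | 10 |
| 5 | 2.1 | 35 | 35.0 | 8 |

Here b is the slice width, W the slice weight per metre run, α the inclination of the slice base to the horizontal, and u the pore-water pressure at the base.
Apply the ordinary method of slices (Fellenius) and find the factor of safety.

FS = 2.19

Ordinary method of slices: FS = Σ[c'·Δl_i + (W_i cosα_i − u_i·Δl_i)·tanφ'] / Σ W_i sinα_i, with Δl_i = b_i / cosα_i.
Slice 1: Δl = 1.8/cos(-14.0°) = 1.855 m; N'_1 = 33·cos(-14.0°) − 7·1.855 = 19.0; c'Δl = 5.19; W sinα = -8.0
Slice 2: Δl = 1.6/cos(-2.9°) = 1.602 m; N'_2 = 76·cos(-2.9°) − 2·1.602 = 72.7; c'Δl = 4.49; W sinα = -3.8
Slice 3: Δl = 1.6/cos7.4° = 1.613 m; N'_3 = 75·cos7.4° − 25·1.613 = 34.0; c'Δl = 4.52; W sinα = 9.7
Slice 4: Δl = 2.1/cos19.7° = 2.231 m; N'_4 = 80·cos19.7° − 10·2.231 = 53.0; c'Δl = 6.25; W sinα = 27.0
Slice 5: Δl = 2.1/cos35.0° = 2.564 m; N'_5 = 35·cos35.0° − 8·2.564 = 8.2; c'Δl = 7.18; W sinα = 20.1
Σc'Δl = 27.6 kN/m; ΣN' = 186.9 kN/m; ΣW sinα = 44.9 kN/m
Resisting = 27.6 + 186.9·tan20.7° = 27.6 + 70.6 = 98.3 kN/m
FS = 98.3 / 44.9 = 2.190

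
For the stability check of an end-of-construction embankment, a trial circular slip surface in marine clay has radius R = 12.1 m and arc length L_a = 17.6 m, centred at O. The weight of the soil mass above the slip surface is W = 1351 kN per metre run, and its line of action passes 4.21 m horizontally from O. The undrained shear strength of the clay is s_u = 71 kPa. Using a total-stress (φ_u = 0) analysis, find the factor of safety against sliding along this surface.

FS = 2.66

Taking moments about the centre O, the resisting moment is provided by the undrained shear strength acting along the arc:
M_R = s_u·L_a·R = 71·17.60·12.1 = 15120.2 kN·m/m
M_D = W·d = 1351·4.21 = 5687.7 kN·m/m
FS = M_R / M_D = 15120.2 / 5687.7 = 2.658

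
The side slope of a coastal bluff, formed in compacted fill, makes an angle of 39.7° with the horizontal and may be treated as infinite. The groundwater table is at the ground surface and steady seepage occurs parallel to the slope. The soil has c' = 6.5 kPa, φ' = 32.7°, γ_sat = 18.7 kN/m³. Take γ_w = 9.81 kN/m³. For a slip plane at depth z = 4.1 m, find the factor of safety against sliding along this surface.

FS = 0.54

With seepage parallel to the slope and the water table at the surface, the effective normal stress on the slip plane uses the buoyant unit weight γ' = γ_sat − γ_w while the driving shear stress uses γ_sat:
FS = [c' + γ' z cos²β tanφ'] / [γ_sat z sinβ cosβ]
γ' = 18.7 − 9.81 = 8.89 kN/m³
Numerator = 6.5 + 8.89·4.1·cos²39.7°·tan32.7° = 6.5 + 8.89·4.1·0.5920·0.6420 = 20.352 kPa
Denominator = 18.7·4.1·sin39.7°·cos39.7° = 18.7·4.1·0.6388·0.7694 = 37.681 kPa
FS = 20.352 / 37.681 = 0.540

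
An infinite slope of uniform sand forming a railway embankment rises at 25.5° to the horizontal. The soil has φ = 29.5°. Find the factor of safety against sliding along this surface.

For a dry cohesionless infinite slope the factor of safety is FS = tanφ / tanβ.
FS = tan29.5° / tan25.5° = 0.5658 / 0.4770 = 1.186

FS = 1.19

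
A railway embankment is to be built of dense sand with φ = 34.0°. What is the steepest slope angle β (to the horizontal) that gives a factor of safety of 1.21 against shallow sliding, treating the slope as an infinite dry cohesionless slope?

For an infinite dry cohesionless slope FS = tanφ/tanβ, so tanβ = tanφ / FS.
tanβ = tan34.0° / 1.21 = 0.6745 / 1.21 = 0.5574
β = arctan(0.5574) = 29.14°

β = 29.1°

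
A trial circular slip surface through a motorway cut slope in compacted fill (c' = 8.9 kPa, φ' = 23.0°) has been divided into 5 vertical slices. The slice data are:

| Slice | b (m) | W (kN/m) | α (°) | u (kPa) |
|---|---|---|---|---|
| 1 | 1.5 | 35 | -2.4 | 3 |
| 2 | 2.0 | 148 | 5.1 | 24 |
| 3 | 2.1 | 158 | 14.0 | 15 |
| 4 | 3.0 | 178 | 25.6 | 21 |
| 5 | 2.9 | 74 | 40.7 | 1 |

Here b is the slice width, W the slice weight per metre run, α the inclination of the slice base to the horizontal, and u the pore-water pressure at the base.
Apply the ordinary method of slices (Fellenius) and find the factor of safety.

FS = 1.61

Ordinary method of slices: FS = Σ[c'·Δl_i + (W_i cosα_i − u_i·Δl_i)·tanφ'] / Σ W_i sinα_i, with Δl_i = b_i / cosα_i.
Slice 1: Δl = 1.5/cos(-2.4°) = 1.501 m; N'_1 = 35·cos(-2.4°) − 3·1.501 = 30.5; c'Δl = 13.36; W sinα = -1.5
Slice 2: Δl = 2.0/cos5.1° = 2.008 m; N'_2 = 148·cos5.1° − 24·2.008 = 99.2; c'Δl = 17.87; W sinα = 13.2
Slice 3: Δl = 2.1/cos14.0° = 2.164 m; N'_3 = 158·cos14.0° − 15·2.164 = 120.8; c'Δl = 19.26; W sinα = 38.2
Slice 4: Δl = 3.0/cos25.6° = 3.327 m; N'_4 = 178·cos25.6° − 21·3.327 = 90.7; c'Δl = 29.61; W sinα = 76.9
Slice 5: Δl = 2.9/cos40.7° = 3.825 m; N'_5 = 74·cos40.7° − 1·3.825 = 52.3; c'Δl = 34.04; W sinα = 48.3
Σc'Δl = 114.1 kN/m; ΣN' = 393.5 kN/m; ΣW sinα = 175.1 kN/m
Resisting = 114.1 + 393.5·tan23.0° = 114.1 + 167.0 = 281.2 kN/m
FS = 281.2 / 175.1 = 1.606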